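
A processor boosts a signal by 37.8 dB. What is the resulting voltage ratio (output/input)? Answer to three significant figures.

77.6

Voltage ratio = 10^(dB/20).
10^(37.8/20) = 10^(1.890) = 77.6.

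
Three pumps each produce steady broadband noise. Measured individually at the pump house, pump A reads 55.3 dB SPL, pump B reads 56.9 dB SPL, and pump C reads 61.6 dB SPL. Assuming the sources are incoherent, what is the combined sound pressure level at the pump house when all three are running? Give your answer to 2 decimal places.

Incoherent sources sum as intensities:
L_total = 10·log₁₀(10^(55.3/10) + 10^(56.9/10) + 10^(61.6/10)) = 10·log₁₀(2274000) = 63.57 dB SPL.

63.57 dB SPL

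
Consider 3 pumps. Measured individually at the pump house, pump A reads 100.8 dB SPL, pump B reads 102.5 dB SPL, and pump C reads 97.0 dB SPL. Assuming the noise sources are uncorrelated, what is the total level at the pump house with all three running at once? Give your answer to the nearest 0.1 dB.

105.4 dB SPL

Uncorrelated sources add in intensity (power), not in dB.
L_total = 10·log₁₀(10^(100.8/10) + 10^(102.5/10) + 10^(97.0/10)) = 10·log₁₀(34817000000) = 105.4 dB SPL.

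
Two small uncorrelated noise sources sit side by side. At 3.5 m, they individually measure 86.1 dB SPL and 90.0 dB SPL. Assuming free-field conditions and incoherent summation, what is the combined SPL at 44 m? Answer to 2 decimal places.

Combined at 3.5 m: 10·log₁₀(10^(86.1/10)+10^(90.0/10)) = 91.484 dB SPL.
Then apply −20·log₁₀(44/3.5) = -21.988 dB → 69.50 dB SPL.

69.50 dB SPL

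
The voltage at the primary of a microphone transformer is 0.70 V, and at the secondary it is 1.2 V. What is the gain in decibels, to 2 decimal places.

4.68 dB

Voltage is an amplitude quantity, so gain = 20·log₁₀(V_out/V_in).
20·log₁₀(1.2/0.70) = 20·log₁₀(1.714) = 4.68 dB.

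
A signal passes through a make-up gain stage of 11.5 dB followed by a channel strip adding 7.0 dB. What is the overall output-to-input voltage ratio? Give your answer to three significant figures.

8.41

Net gain = 11.5 + 7.0 = 18.5 dB.
Voltage ratio = 10^(18.5/20) = 8.41.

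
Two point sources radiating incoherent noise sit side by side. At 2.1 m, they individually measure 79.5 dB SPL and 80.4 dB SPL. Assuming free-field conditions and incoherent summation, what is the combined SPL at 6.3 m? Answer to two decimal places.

Combined at 2.1 m: 10·log₁₀(10^(79.5/10)+10^(80.4/10)) = 82.984 dB SPL.
Then apply −20·log₁₀(6.3/2.1) = -9.542 dB → 73.44 dB SPL.

73.44 dB SPL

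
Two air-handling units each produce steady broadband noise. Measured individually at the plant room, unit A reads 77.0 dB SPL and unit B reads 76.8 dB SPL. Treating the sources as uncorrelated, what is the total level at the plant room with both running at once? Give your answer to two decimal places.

79.91 dB SPL

Incoherent sources sum as intensities:
L_total = 10·log₁₀(10^(77.0/10) + 10^(76.8/10)) = 10·log₁₀(97980000) = 79.91 dB SPL.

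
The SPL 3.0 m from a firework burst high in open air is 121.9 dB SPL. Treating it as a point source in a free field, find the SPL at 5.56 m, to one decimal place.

For a point source in a free field, ΔL = −20·log₁₀(d₂/d₁).
ΔL = −20·log₁₀(5.56/3.0) = -5.36 dB, so L₂ = 121.9 + (-5.36) = 116.5 dB SPL.

116.5 dB SPL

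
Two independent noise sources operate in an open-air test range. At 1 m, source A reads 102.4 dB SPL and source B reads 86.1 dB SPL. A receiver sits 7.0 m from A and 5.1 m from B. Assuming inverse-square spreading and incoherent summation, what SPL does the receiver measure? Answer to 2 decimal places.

At the listener: L_A = 102.4 − 20·log₁₀(7.0) = 85.498 dB; L_B = 86.1 − 20·log₁₀(5.1) = 71.949 dB.
Combined: 10·log₁₀(10^(85.498/10)+10^(71.949/10)) = 85.69 dB SPL.

85.69 dB SPL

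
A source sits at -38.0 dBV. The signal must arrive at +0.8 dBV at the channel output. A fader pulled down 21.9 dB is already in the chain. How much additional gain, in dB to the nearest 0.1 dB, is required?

60.7 dB

The required make-up gain is the shortfall in the dB sum.
G = +0.8 − (-38.0) + 21.9 = 60.7 dB.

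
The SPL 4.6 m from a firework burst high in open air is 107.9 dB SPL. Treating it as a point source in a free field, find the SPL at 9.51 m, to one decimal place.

101.6 dB SPL

Inverse-square spreading gives ΔL = −20·log₁₀(d₂/d₁).
ΔL = −20·log₁₀(9.51/4.6) = -6.31 dB, so L₂ = 107.9 + (-6.31) = 101.6 dB SPL.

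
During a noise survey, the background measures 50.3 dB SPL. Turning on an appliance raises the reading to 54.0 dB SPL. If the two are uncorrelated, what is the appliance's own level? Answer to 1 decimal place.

51.6 dB SPL

Remove the background by subtracting linear intensities:
L_src = 10·log₁₀(10^(54.0/10) − 10^(50.3/10)) = 10·log₁₀(144000) = 51.6 dB SPL.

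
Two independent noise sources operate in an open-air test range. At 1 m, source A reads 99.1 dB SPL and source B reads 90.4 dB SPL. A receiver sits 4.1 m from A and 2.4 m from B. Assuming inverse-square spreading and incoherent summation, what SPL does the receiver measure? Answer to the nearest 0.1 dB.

88.3 dB SPL

At the listener: L_A = 99.1 − 20·log₁₀(4.1) = 86.84 dB; L_B = 90.4 − 20·log₁₀(2.4) = 82.80 dB.
Combined: 10·log₁₀(10^(86.84/10)+10^(82.80/10)) = 88.3 dB SPL.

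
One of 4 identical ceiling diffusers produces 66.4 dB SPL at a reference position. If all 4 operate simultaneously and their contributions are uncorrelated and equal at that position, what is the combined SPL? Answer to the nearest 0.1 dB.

4 equal incoherent sources raise the level by 10·log₁₀(4) = 6.02 dB.
L_total = 66.4 + 6.02 = 72.4 dB SPL.

72.4 dB SPL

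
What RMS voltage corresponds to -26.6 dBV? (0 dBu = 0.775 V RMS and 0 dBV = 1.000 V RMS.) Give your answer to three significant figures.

0.0468 V

V = 1.000 V × 10^(-26.6/20).
= 1.000 × 0.04677 = 0.0468 V.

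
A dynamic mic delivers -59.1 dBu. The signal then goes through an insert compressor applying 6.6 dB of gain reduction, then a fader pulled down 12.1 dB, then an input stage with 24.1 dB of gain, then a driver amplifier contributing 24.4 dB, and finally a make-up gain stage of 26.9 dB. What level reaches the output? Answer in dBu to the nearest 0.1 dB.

-2.4 dBu

Cascaded gains and losses add directly in dB.
-59.1 − 6.6 − 12.1 + 24.1 + 24.4 + 26.9 = -2.4 dBu.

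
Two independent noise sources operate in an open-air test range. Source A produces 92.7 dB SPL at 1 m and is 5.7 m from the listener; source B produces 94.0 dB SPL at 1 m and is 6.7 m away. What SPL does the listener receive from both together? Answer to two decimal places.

80.54 dB SPL

At the listener: L_A = 92.7 − 20·log₁₀(5.7) = 77.583 dB; L_B = 94.0 − 20·log₁₀(6.7) = 77.479 dB.
Combined: 10·log₁₀(10^(77.583/10)+10^(77.479/10)) = 80.54 dB SPL.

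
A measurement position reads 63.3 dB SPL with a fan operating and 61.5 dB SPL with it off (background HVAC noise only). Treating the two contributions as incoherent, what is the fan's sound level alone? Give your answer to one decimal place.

58.6 dB SPL

Subtract intensities: L_src = 10·log₁₀(10^(L_total/10) − 10^(L_bg/10)).
L_src = 10·log₁₀(10^(63.3/10) − 10^(61.5/10)) = 10·log₁₀(725400) = 58.6 dB SPL.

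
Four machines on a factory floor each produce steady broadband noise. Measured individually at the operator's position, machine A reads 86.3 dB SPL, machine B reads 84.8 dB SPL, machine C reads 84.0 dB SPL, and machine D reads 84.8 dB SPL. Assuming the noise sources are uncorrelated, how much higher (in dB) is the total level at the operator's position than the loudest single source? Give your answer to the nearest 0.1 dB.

4.8 dB

Add the sources as powers (linear), then convert back to dB:
L_total = 10·log₁₀(10^(86.3/10) + 10^(84.8/10) + 10^(84.0/10) + 10^(84.8/10)) = 91.08 dB SPL.
Excess over the loudest (86.3 dB): 91.08 − 86.3 = 4.8 dB.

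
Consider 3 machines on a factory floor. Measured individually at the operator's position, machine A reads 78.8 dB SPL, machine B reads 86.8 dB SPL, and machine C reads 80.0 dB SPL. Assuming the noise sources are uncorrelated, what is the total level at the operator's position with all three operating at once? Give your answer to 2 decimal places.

88.16 dB SPL

Add the sources as powers (linear), then convert back to dB:
L_total = 10·log₁₀(10^(78.8/10) + 10^(86.8/10) + 10^(80.0/10)) = 10·log₁₀(654500000) = 88.16 dB SPL.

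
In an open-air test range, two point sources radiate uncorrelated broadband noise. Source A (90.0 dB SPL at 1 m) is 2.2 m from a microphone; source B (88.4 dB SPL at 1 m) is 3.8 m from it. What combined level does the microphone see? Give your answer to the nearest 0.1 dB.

84.1 dB SPL

At the listener: L_A = 90.0 − 20·log₁₀(2.2) = 83.15 dB; L_B = 88.4 − 20·log₁₀(3.8) = 76.80 dB.
Combined: 10·log₁₀(10^(83.15/10)+10^(76.80/10)) = 84.1 dB SPL.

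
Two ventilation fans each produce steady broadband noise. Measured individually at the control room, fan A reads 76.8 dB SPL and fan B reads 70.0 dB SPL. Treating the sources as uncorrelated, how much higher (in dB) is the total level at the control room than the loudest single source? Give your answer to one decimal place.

0.8 dB

Uncorrelated sources add in intensity (power), not in dB.
L_total = 10·log₁₀(10^(76.8/10) + 10^(70.0/10)) = 77.62 dB SPL.
Excess over the loudest (76.8 dB): 77.62 − 76.8 = 0.8 dB.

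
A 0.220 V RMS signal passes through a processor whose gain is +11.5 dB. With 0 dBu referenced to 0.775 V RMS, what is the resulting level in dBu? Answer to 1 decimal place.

+0.6 dBu

Input level: 20·log₁₀(0.220/0.775) = -10.94 dBu.
Output: -10.94 + 11.5 = +0.6 dBu.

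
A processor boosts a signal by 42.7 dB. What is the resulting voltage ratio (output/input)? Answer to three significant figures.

Voltage ratio = 10^(dB/20).
10^(42.7/20) = 10^(2.135) = 136.

136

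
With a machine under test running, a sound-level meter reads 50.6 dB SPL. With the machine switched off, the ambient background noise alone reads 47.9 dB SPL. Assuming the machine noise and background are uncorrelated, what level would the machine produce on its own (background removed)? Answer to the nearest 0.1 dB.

47.3 dB SPL

Background correction is a power subtraction:
L_src = 10·log₁₀(10^(50.6/10) − 10^(47.9/10)) = 10·log₁₀(53160) = 47.3 dB SPL.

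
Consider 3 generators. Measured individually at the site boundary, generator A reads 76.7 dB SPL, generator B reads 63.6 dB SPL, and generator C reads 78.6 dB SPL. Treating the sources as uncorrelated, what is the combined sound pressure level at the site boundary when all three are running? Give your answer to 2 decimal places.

80.85 dB SPL

Add the sources as powers (linear), then convert back to dB:
L_total = 10·log₁₀(10^(76.7/10) + 10^(63.6/10) + 10^(78.6/10)) = 10·log₁₀(121500000) = 80.85 dB SPL.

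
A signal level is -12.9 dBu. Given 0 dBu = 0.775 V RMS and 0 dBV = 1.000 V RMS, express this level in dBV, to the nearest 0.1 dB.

The offset between the scales is 20·log₁₀(0.775/1.000) = −2.214 dB.
So dBV = -12.9 − 2.214 = -15.1 dBV.

-15.1 dBV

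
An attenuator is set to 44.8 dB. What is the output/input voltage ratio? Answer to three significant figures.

0.00575

Voltage ratio = 10^(dB/20).
10^(-44.8/20) = 10^(-2.240) = 0.00575.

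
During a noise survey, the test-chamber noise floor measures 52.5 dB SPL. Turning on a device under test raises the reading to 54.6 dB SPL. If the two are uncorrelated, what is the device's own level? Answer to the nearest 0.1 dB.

50.4 dB SPL

Remove the background by subtracting linear intensities:
L_src = 10·log₁₀(10^(54.6/10) − 10^(52.5/10)) = 10·log₁₀(110600) = 50.4 dB SPL.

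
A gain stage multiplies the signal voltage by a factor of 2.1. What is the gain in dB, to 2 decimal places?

6.44 dB

Voltage ratio → dB uses the 20·log₁₀ form:
20·log₁₀(2.1) = 6.44 dB.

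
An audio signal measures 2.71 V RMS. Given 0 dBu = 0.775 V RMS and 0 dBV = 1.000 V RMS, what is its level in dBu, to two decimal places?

+10.87 dBu

dBu = 20·log₁₀(V / 0.775 V).
20·log₁₀(2.71/0.775) = +10.87 dBu.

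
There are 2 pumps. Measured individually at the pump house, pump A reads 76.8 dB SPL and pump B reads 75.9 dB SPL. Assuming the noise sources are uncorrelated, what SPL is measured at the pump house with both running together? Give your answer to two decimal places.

Incoherent sources sum as intensities:
L_total = 10·log₁₀(10^(76.8/10) + 10^(75.9/10)) = 10·log₁₀(86770000) = 79.38 dB SPL.

79.38 dB SPL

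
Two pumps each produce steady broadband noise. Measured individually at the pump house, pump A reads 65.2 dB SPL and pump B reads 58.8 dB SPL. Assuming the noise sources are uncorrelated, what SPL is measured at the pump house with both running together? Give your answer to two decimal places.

Uncorrelated sources add in intensity (power), not in dB.
L_total = 10·log₁₀(10^(65.2/10) + 10^(58.8/10)) = 10·log₁₀(4070000) = 66.10 dB SPL.

66.10 dB SPL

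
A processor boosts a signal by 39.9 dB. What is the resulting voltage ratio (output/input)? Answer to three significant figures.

Voltage ratio = 10^(dB/20).
10^(39.9/20) = 10^(1.995) = 98.9.

98.9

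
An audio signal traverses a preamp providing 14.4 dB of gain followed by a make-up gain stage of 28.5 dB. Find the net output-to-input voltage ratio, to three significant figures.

140

Net gain = 14.4 + 28.5 = 42.9 dB.
Voltage ratio = 10^(42.9/20) = 140.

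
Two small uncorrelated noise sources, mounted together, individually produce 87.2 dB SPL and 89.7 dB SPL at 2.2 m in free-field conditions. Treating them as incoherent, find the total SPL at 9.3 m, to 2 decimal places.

Combined at 2.2 m: 10·log₁₀(10^(87.2/10)+10^(89.7/10)) = 91.638 dB SPL.
Then apply −20·log₁₀(9.3/2.2) = -12.521 dB → 79.12 dB SPL.

79.12 dB SPL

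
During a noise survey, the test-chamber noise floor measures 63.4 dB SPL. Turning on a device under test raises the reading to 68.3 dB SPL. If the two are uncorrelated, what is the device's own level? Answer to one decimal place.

Background correction is a power subtraction:
L_src = 10·log₁₀(10^(68.3/10) − 10^(63.4/10)) = 10·log₁₀(4573000) = 66.6 dB SPL.

66.6 dB SPL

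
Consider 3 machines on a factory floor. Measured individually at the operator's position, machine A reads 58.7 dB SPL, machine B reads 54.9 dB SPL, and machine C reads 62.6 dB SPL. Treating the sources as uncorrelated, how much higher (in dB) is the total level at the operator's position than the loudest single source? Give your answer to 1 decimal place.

2.0 dB

Incoherent sources sum as intensities:
L_total = 10·log₁₀(10^(58.7/10) + 10^(54.9/10) + 10^(62.6/10)) = 64.58 dB SPL.
Excess over the loudest (62.6 dB): 64.58 − 62.6 = 2.0 dB.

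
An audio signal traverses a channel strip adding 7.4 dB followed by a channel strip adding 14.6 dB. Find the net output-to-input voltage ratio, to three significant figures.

Net gain = 7.4 + 14.6 = 22.0 dB.
Voltage ratio = 10^(22.0/20) = 12.6.

12.6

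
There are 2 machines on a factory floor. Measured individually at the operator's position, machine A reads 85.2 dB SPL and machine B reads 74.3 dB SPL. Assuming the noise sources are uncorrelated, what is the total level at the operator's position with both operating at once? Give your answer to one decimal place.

85.5 dB SPL

Incoherent sources sum as intensities:
L_total = 10·log₁₀(10^(85.2/10) + 10^(74.3/10)) = 10·log₁₀(358000000) = 85.5 dB SPL.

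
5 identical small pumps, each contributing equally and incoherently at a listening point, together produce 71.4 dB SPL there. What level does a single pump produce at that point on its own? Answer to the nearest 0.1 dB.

64.4 dB SPL

5 equal incoherent sources add 10·log₁₀(5) = 6.99 dB over one source.
L_one = 71.4 − 6.99 = 64.4 dB SPL.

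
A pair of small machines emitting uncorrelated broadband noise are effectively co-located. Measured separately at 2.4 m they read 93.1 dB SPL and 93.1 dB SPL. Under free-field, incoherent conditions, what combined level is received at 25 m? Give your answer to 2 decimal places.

Combined at 2.4 m: 10·log₁₀(10^(93.1/10)+10^(93.1/10)) = 96.110 dB SPL.
Then apply −20·log₁₀(25/2.4) = -20.355 dB → 75.76 dB SPL.

75.76 dB SPL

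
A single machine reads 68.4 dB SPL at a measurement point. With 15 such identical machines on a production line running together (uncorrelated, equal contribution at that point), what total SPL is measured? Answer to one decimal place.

80.2 dB SPL

15 equal incoherent sources raise the level by 10·log₁₀(15) = 11.76 dB.
L_total = 68.4 + 11.76 = 80.2 dB SPL.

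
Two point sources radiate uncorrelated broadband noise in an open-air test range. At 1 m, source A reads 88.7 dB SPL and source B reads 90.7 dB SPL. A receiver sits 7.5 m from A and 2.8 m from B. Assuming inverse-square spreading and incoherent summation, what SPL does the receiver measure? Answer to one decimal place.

At the listener: L_A = 88.7 − 20·log₁₀(7.5) = 71.20 dB; L_B = 90.7 − 20·log₁₀(2.8) = 81.76 dB.
Combined: 10·log₁₀(10^(71.20/10)+10^(81.76/10)) = 82.1 dB SPL.

82.1 dB SPL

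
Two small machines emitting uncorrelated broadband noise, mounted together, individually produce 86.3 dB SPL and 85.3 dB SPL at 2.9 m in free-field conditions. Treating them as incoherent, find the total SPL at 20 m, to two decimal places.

72.07 dB SPL

Combined at 2.9 m: 10·log₁₀(10^(86.3/10)+10^(85.3/10)) = 88.839 dB SPL.
Then apply −20·log₁₀(20/2.9) = -16.773 dB → 72.07 dB SPL.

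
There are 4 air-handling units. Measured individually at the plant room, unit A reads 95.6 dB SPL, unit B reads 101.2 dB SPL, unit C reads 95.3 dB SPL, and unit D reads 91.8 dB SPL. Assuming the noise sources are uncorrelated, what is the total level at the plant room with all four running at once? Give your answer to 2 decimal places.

Add the sources as powers (linear), then convert back to dB:
L_total = 10·log₁₀(10^(95.6/10) + 10^(101.2/10) + 10^(95.3/10) + 10^(91.8/10)) = 10·log₁₀(21715000000) = 103.37 dB SPL.

103.37 dB SPL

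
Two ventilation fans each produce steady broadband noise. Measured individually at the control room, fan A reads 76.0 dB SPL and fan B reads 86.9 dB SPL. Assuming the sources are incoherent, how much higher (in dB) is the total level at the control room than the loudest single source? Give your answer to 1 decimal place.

0.3 dB

Uncorrelated sources add in intensity (power), not in dB.
L_total = 10·log₁₀(10^(76.0/10) + 10^(86.9/10)) = 87.24 dB SPL.
Excess over the loudest (86.9 dB): 87.24 − 86.9 = 0.3 dB.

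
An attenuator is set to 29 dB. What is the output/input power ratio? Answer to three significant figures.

0.00126

Power ratio = 10^(dB/10).
10^(-29/10) = 10^(-2.900) = 0.00126.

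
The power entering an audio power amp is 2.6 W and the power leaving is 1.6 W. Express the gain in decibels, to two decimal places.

-2.11 dB

Power is a power quantity, so gain = 10·log₁₀(P_out/P_in).
10·log₁₀(1.6/2.6) = 10·log₁₀(0.6154) = -2.11 dB.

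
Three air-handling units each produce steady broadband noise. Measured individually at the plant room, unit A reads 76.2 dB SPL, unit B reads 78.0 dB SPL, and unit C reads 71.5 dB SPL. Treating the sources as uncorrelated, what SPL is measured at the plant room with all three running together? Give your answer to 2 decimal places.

Add the sources as powers (linear), then convert back to dB:
L_total = 10·log₁₀(10^(76.2/10) + 10^(78.0/10) + 10^(71.5/10)) = 10·log₁₀(118900000) = 80.75 dB SPL.

80.75 dB SPL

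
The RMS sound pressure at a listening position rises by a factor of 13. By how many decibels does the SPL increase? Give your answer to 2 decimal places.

22.28 dB

SPL change from a pressure ratio uses the 20·log₁₀ form:
20·log₁₀(13) = 22.28 dB.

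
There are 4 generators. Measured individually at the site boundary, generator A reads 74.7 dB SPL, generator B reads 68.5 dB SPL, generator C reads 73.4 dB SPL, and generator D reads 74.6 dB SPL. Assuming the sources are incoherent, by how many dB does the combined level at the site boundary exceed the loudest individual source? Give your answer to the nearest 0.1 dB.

Uncorrelated sources add in intensity (power), not in dB.
L_total = 10·log₁₀(10^(74.7/10) + 10^(68.5/10) + 10^(73.4/10) + 10^(74.6/10)) = 79.41 dB SPL.
Excess over the loudest (74.7 dB): 79.41 − 74.7 = 4.7 dB.

4.7 dB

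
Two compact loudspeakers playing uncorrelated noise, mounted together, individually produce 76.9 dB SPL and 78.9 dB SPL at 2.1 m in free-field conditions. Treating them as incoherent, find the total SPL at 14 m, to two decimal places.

Combined at 2.1 m: 10·log₁₀(10^(76.9/10)+10^(78.9/10)) = 81.024 dB SPL.
Then apply −20·log₁₀(14/2.1) = -16.478 dB → 64.55 dB SPL.

64.55 dB SPL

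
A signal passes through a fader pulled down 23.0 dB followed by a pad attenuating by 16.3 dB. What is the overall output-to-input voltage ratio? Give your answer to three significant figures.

0.0108

Net gain = (−23.0) + (−16.3) = -39.3 dB.
Voltage ratio = 10^(-39.3/20) = 0.0108.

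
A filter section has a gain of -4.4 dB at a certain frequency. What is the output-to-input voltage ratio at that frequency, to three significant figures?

0.603

Voltage ratio = 10^(dB/20).
10^(-4.4/20) = 10^(-0.2200) = 0.603.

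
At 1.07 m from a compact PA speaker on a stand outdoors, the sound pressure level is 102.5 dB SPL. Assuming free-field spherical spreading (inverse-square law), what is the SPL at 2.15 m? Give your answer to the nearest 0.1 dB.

Free-field point source: level drops by 20·log₁₀ of the distance ratio.
ΔL = −20·log₁₀(2.15/1.07) = -6.06 dB, so L₂ = 102.5 + (-6.06) = 96.4 dB SPL.

96.4 dB SPL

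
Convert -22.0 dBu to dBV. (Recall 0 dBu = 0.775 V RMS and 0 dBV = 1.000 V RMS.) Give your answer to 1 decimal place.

-24.2 dBV

The offset between the scales is 20·log₁₀(0.775/1.000) = −2.214 dB.
So dBV = -22.0 − 2.214 = -24.2 dBV.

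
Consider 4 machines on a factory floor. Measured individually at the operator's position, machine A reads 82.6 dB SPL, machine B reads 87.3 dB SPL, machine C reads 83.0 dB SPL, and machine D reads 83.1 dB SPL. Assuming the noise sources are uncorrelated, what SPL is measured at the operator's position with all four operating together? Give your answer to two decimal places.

90.50 dB SPL

Incoherent sources sum as intensities:
L_total = 10·log₁₀(10^(82.6/10) + 10^(87.3/10) + 10^(83.0/10) + 10^(83.1/10)) = 10·log₁₀(1123000000) = 90.50 dB SPL.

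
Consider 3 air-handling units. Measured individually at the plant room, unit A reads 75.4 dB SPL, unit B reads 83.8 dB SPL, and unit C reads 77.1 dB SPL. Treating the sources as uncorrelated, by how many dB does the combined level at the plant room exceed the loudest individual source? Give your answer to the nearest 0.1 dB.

Add the sources as powers (linear), then convert back to dB:
L_total = 10·log₁₀(10^(75.4/10) + 10^(83.8/10) + 10^(77.1/10)) = 85.13 dB SPL.
Excess over the loudest (83.8 dB): 85.13 − 83.8 = 1.3 dB.

1.3 dB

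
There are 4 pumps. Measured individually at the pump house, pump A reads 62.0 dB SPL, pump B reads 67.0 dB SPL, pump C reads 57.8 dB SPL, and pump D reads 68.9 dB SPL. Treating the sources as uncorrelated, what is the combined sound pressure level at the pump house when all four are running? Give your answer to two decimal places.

71.75 dB SPL

Incoherent sources sum as intensities:
L_total = 10·log₁₀(10^(62.0/10) + 10^(67.0/10) + 10^(57.8/10) + 10^(68.9/10)) = 10·log₁₀(14960000) = 71.75 dB SPL.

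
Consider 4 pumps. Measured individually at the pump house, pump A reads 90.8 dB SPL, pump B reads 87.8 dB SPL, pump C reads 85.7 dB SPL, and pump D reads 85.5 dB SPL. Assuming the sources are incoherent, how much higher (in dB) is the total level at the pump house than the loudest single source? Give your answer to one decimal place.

3.2 dB

Incoherent sources sum as intensities:
L_total = 10·log₁₀(10^(90.8/10) + 10^(87.8/10) + 10^(85.7/10) + 10^(85.5/10)) = 94.03 dB SPL.
Excess over the loudest (90.8 dB): 94.03 − 90.8 = 3.2 dB.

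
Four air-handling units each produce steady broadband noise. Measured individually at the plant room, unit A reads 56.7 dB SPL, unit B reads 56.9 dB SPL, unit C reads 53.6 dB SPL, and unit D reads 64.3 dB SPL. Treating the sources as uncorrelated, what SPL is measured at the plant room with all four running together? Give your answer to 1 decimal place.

65.9 dB SPL

Incoherent sources sum as intensities:
L_total = 10·log₁₀(10^(56.7/10) + 10^(56.9/10) + 10^(53.6/10) + 10^(64.3/10)) = 10·log₁₀(3878000) = 65.9 dB SPL.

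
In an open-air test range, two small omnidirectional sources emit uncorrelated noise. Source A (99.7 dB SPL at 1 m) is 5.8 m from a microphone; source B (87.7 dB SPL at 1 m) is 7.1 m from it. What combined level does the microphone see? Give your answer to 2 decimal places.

At the listener: L_A = 99.7 − 20·log₁₀(5.8) = 84.431 dB; L_B = 87.7 − 20·log₁₀(7.1) = 70.675 dB.
Combined: 10·log₁₀(10^(84.431/10)+10^(70.675/10)) = 84.61 dB SPL.

84.61 dB SPL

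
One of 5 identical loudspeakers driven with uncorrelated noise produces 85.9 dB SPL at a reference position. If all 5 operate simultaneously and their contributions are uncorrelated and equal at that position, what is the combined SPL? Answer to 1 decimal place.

5 equal incoherent sources raise the level by 10·log₁₀(5) = 6.99 dB.
L_total = 85.9 + 6.99 = 92.9 dB SPL.

92.9 dB SPL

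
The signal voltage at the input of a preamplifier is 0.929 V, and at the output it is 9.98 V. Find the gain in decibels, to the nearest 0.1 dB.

For a voltage ratio, dB = 20·log₁₀(V₂/V₁).
20·log₁₀(9.98/0.929) = 20·log₁₀(10.74) = 20.6 dB.

20.6 dB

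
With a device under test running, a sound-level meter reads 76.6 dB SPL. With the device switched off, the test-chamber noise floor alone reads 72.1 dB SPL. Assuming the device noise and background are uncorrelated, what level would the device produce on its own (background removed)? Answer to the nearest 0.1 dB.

74.7 dB SPL

Remove the background by subtracting linear intensities:
L_src = 10·log₁₀(10^(76.6/10) − 10^(72.1/10)) = 10·log₁₀(29490000) = 74.7 dB SPL.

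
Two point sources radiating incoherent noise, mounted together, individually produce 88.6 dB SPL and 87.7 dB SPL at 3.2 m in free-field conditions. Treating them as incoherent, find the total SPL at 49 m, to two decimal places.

Combined at 3.2 m: 10·log₁₀(10^(88.6/10)+10^(87.7/10)) = 91.184 dB SPL.
Then apply −20·log₁₀(49/3.2) = -23.701 dB → 67.48 dB SPL.

67.48 dB SPL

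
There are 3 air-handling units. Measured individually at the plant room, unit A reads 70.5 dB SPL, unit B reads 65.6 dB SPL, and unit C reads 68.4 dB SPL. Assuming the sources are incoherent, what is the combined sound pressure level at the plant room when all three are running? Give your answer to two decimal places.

Incoherent sources sum as intensities:
L_total = 10·log₁₀(10^(70.5/10) + 10^(65.6/10) + 10^(68.4/10)) = 10·log₁₀(21770000) = 73.38 dB SPL.

73.38 dB SPL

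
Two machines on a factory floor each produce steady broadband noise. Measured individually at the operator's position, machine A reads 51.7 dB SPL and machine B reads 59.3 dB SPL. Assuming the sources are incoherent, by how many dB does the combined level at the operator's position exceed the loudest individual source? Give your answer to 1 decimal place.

0.7 dB

Incoherent sources sum as intensities:
L_total = 10·log₁₀(10^(51.7/10) + 10^(59.3/10)) = 60.00 dB SPL.
Excess over the loudest (59.3 dB): 60.00 − 59.3 = 0.7 dB.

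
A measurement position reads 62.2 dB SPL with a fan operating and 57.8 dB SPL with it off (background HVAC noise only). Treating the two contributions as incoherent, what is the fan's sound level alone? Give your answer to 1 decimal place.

Subtract intensities: L_src = 10·log₁₀(10^(L_total/10) − 10^(L_bg/10)).
L_src = 10·log₁₀(10^(62.2/10) − 10^(57.8/10)) = 10·log₁₀(1057000) = 60.2 dB SPL.

60.2 dB SPL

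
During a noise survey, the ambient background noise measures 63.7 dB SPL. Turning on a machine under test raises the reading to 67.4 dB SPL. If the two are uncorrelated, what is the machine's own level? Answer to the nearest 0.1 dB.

65.0 dB SPL

Background correction is a power subtraction:
L_src = 10·log₁₀(10^(67.4/10) − 10^(63.7/10)) = 10·log₁₀(3151000) = 65.0 dB SPL.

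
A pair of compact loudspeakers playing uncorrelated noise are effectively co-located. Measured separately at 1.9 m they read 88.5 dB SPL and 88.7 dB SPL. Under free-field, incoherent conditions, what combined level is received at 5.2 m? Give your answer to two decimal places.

Combined at 1.9 m: 10·log₁₀(10^(88.5/10)+10^(88.7/10)) = 91.611 dB SPL.
Then apply −20·log₁₀(5.2/1.9) = -8.745 dB → 82.87 dB SPL.

82.87 dB SPL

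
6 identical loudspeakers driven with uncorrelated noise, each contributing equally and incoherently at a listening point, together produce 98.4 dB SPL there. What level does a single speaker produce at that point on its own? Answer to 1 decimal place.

90.6 dB SPL

6 equal incoherent sources add 10·log₁₀(6) = 7.78 dB over one source.
L_one = 98.4 − 7.78 = 90.6 dB SPL.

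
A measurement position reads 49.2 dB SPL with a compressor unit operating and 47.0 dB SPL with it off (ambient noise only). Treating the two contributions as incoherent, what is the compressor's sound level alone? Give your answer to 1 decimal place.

45.2 dB SPL

Background correction is a power subtraction:
L_src = 10·log₁₀(10^(49.2/10) − 10^(47.0/10)) = 10·log₁₀(33060) = 45.2 dB SPL.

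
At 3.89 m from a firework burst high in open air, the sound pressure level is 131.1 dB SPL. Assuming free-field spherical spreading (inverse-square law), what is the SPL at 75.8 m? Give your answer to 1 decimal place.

105.3 dB SPL

Free-field point source: level drops by 20·log₁₀ of the distance ratio.
ΔL = −20·log₁₀(75.8/3.89) = -25.79 dB, so L₂ = 131.1 + (-25.79) = 105.3 dB SPL.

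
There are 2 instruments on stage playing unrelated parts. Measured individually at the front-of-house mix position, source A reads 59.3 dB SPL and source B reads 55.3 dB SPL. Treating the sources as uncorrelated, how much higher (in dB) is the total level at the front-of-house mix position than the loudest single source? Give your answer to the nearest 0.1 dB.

Uncorrelated sources add in intensity (power), not in dB.
L_total = 10·log₁₀(10^(59.3/10) + 10^(55.3/10)) = 60.76 dB SPL.
Excess over the loudest (59.3 dB): 60.76 − 59.3 = 1.5 dB.

1.5 dB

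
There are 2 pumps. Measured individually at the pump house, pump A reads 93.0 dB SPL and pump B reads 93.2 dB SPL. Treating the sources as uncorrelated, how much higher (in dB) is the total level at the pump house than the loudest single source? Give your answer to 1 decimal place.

Add the sources as powers (linear), then convert back to dB:
L_total = 10·log₁₀(10^(93.0/10) + 10^(93.2/10)) = 96.11 dB SPL.
Excess over the loudest (93.2 dB): 96.11 − 93.2 = 2.9 dB.

2.9 dB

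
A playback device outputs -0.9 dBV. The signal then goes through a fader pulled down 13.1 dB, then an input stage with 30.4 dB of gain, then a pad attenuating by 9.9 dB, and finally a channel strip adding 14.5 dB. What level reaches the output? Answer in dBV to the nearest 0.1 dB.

In dB, series stages simply add:
-0.9 − 13.1 + 30.4 − 9.9 + 14.5 = +21.0 dBV.

+21.0 dBV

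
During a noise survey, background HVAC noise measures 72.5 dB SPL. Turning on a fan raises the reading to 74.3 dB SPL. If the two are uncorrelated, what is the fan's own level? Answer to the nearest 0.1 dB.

69.6 dB SPL

Subtract intensities: L_src = 10·log₁₀(10^(L_total/10) − 10^(L_bg/10)).
L_src = 10·log₁₀(10^(74.3/10) − 10^(72.5/10)) = 10·log₁₀(9133000) = 69.6 dB SPL.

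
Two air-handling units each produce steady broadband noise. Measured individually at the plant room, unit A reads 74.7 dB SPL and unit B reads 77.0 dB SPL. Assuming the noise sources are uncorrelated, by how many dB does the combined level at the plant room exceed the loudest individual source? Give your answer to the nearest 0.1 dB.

Incoherent sources sum as intensities:
L_total = 10·log₁₀(10^(74.7/10) + 10^(77.0/10)) = 79.01 dB SPL.
Excess over the loudest (77.0 dB): 79.01 − 77.0 = 2.0 dB.

2.0 dB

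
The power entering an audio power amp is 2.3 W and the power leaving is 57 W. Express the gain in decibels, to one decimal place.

13.9 dB

Power is a power quantity, so gain = 10·log₁₀(P_out/P_in).
10·log₁₀(57/2.3) = 10·log₁₀(24.78) = 13.9 dB.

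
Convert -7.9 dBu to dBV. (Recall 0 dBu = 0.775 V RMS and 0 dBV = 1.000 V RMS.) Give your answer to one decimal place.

The offset between the scales is 20·log₁₀(0.775/1.000) = −2.214 dB.
So dBV = -7.9 − 2.214 = -10.1 dBV.

-10.1 dBV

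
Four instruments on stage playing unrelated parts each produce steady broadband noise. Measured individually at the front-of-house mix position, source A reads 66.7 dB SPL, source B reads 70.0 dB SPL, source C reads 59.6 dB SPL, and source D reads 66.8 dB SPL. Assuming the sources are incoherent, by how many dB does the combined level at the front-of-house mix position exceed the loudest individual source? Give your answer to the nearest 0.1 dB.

Uncorrelated sources add in intensity (power), not in dB.
L_total = 10·log₁₀(10^(66.7/10) + 10^(70.0/10) + 10^(59.6/10) + 10^(66.8/10)) = 73.09 dB SPL.
Excess over the loudest (70.0 dB): 73.09 − 70.0 = 3.1 dB.

3.1 dB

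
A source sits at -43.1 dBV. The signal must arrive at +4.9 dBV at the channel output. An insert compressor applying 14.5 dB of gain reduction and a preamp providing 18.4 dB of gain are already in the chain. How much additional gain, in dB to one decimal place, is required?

The required make-up gain is the shortfall in the dB sum.
G = +4.9 − (-43.1) + 14.5 − 18.4 = 44.1 dB.

44.1 dB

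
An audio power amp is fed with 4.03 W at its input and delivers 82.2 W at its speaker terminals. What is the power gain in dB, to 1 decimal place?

Power is a power quantity, so gain = 10·log₁₀(P_out/P_in).
10·log₁₀(82.2/4.03) = 10·log₁₀(20.40) = 13.1 dB.

13.1 dB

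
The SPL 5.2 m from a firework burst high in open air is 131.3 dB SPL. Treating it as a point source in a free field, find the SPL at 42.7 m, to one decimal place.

113.0 dB SPL

Inverse-square spreading gives ΔL = −20·log₁₀(d₂/d₁).
ΔL = −20·log₁₀(42.7/5.2) = -18.29 dB, so L₂ = 131.3 + (-18.29) = 113.0 dB SPL.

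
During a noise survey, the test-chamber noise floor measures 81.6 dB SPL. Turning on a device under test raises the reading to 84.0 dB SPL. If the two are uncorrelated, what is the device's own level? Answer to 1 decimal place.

80.3 dB SPL

Background correction is a power subtraction:
L_src = 10·log₁₀(10^(84.0/10) − 10^(81.6/10)) = 10·log₁₀(106600000) = 80.3 dB SPL.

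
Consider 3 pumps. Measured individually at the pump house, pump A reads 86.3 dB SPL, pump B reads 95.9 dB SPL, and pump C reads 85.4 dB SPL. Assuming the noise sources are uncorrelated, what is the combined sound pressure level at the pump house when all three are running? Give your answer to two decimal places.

96.69 dB SPL

Add the sources as powers (linear), then convert back to dB:
L_total = 10·log₁₀(10^(86.3/10) + 10^(95.9/10) + 10^(85.4/10)) = 10·log₁₀(4664000000) = 96.69 dB SPL.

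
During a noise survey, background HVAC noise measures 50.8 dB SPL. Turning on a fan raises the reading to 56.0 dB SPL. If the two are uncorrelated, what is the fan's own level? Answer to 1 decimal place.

54.4 dB SPL

Subtract intensities: L_src = 10·log₁₀(10^(L_total/10) − 10^(L_bg/10)).
L_src = 10·log₁₀(10^(56.0/10) − 10^(50.8/10)) = 10·log₁₀(277900) = 54.4 dB SPL.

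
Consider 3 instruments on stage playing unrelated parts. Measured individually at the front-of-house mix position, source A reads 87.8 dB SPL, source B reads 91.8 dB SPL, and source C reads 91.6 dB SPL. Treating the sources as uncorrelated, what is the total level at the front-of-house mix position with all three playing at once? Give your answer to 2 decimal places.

Uncorrelated sources add in intensity (power), not in dB.
L_total = 10·log₁₀(10^(87.8/10) + 10^(91.8/10) + 10^(91.6/10)) = 10·log₁₀(3562000000) = 95.52 dB SPL.

95.52 dB SPL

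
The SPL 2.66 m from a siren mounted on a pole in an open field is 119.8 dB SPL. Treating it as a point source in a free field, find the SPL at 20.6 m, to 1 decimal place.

102.0 dB SPL

Inverse-square spreading gives ΔL = −20·log₁₀(d₂/d₁).
ΔL = −20·log₁₀(20.6/2.66) = -17.78 dB, so L₂ = 119.8 + (-17.78) = 102.0 dB SPL.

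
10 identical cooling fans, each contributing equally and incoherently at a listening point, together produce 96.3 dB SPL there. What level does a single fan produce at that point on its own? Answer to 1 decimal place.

86.3 dB SPL

10 equal incoherent sources add 10·log₁₀(10) = 10.00 dB over one source.
L_one = 96.3 − 10.00 = 86.3 dB SPL.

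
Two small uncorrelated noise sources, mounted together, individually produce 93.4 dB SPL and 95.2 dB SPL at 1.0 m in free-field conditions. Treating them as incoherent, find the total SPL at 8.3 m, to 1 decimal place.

79.0 dB SPL

Combined at 1.0 m: 10·log₁₀(10^(93.4/10)+10^(95.2/10)) = 97.40 dB SPL.
Then apply −20·log₁₀(8.3/1.0) = -18.38 dB → 79.0 dB SPL.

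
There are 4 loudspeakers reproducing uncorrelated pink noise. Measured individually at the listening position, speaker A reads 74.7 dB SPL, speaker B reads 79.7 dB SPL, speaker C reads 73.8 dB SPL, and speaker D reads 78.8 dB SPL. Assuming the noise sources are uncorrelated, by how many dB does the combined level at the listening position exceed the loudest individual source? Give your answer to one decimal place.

3.8 dB

Uncorrelated sources add in intensity (power), not in dB.
L_total = 10·log₁₀(10^(74.7/10) + 10^(79.7/10) + 10^(73.8/10) + 10^(78.8/10)) = 83.48 dB SPL.
Excess over the loudest (79.7 dB): 83.48 − 79.7 = 3.8 dB.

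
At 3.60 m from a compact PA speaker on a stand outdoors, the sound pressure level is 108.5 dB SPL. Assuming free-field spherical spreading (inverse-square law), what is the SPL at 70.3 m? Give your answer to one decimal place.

Free-field point source: level drops by 20·log₁₀ of the distance ratio.
ΔL = −20·log₁₀(70.3/3.60) = -25.81 dB, so L₂ = 108.5 + (-25.81) = 82.7 dB SPL.

82.7 dB SPL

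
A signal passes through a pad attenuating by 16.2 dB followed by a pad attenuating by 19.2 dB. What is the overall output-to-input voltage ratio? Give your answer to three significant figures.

0.0170

Net gain = (−16.2) + (−19.2) = -35.4 dB.
Voltage ratio = 10^(-35.4/20) = 0.0170.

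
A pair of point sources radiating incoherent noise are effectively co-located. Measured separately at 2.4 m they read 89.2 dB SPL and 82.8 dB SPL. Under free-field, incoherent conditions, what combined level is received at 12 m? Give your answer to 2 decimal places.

Combined at 2.4 m: 10·log₁₀(10^(89.2/10)+10^(82.8/10)) = 90.096 dB SPL.
Then apply −20·log₁₀(12/2.4) = -13.979 dB → 76.12 dB SPL.

76.12 dB SPL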